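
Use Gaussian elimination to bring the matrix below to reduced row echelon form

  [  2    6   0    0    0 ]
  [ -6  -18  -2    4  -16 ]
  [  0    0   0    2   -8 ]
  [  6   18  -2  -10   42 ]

R1 → 1/2·R1
  [  1    3   0    0    0 ]
  [ -6  -18  -2    4  -16 ]
  [  0    0   0    2   -8 ]
  [  6   18  -2  -10   42 ]
R2 → R2 + 6·R1
  [ 1   3   0    0    0 ]
  [ 0   0  -2    4  -16 ]
  [ 0   0   0    2   -8 ]
  [ 6  18  -2  -10   42 ]
R4 → R4 − 6·R1
  [ 1  3   0    0    0 ]
  [ 0  0  -2    4  -16 ]
  [ 0  0   0    2   -8 ]
  [ 0  0  -2  -10   42 ]
R2 → -1/2·R2
  [ 1  3   0    0   0 ]
  [ 0  0   1   -2   8 ]
  [ 0  0   0    2  -8 ]
  [ 0  0  -2  -10  42 ]
R4 → R4 + 2·R2
  [ 1  3  0    0   0 ]
  [ 0  0  1   -2   8 ]
  [ 0  0  0    2  -8 ]
  [ 0  0  0  -14  58 ]
R3 → 1/2·R3
  [ 1  3  0    0   0 ]
  [ 0  0  1   -2   8 ]
  [ 0  0  0    1  -4 ]
  [ 0  0  0  -14  58 ]
R4 → R4 + 14·R3
  [ 1  3  0   0   0 ]
  [ 0  0  1  -2   8 ]
  [ 0  0  0   1  -4 ]
  [ 0  0  0   0   2 ]
R4 → 1/2·R4
  [ 1  3  0   0   0 ]
  [ 0  0  1  -2   8 ]
  [ 0  0  0   1  -4 ]
  [ 0  0  0   0   1 ]
R3 → R3 + 4·R4
  [ 1  3  0   0  0 ]
  [ 0  0  1  -2  8 ]
  [ 0  0  0   1  0 ]
  [ 0  0  0   0  1 ]
R2 → R2 − 8·R4
  [ 1  3  0   0  0 ]
  [ 0  0  1  -2  0 ]
  [ 0  0  0   1  0 ]
  [ 0  0  0   0  1 ]
R2 → R2 + 2·R3
  [ 1  3  0  0  0 ]
  [ 0  0  1  0  0 ]
  [ 0  0  0  1  0 ]
  [ 0  0  0  0  1 ]

[[1, 3, 0, 0, 0], [0, 0, 1, 0, 0], [0, 0, 0, 1, 0], [0, 0, 0, 0, 1]]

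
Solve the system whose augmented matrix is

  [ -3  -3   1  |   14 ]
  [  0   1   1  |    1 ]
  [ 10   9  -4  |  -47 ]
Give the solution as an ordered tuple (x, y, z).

(-3, -1, 2)

ρ1 ← -1/3·ρ1
  [  1  1  -1/3  |  -14/3 ]
  [  0  1     1  |      1 ]
  [ 10  9    -4  |    -47 ]
ρ3 ← ρ3 − 10·ρ1
  [ 1   1  -1/3  |  -14/3 ]
  [ 0   1     1  |      1 ]
  [ 0  -1  -2/3  |   -1/3 ]
ρ3 ← ρ3 + ρ2
  [ 1  1  -1/3  |  -14/3 ]
  [ 0  1     1  |      1 ]
  [ 0  0   1/3  |    2/3 ]
ρ3 ← 3·ρ3
  [ 1  1  -1/3  |  -14/3 ]
  [ 0  1     1  |      1 ]
  [ 0  0     1  |      2 ]
ρ2 ← ρ2 − ρ3
  [ 1  1  -1/3  |  -14/3 ]
  [ 0  1     0  |     -1 ]
  [ 0  0     1  |      2 ]
ρ1 ← ρ1 + 1/3·ρ3
  [ 1  1  0  |  -4 ]
  [ 0  1  0  |  -1 ]
  [ 0  0  1  |   2 ]
ρ1 ← ρ1 − ρ2
  [ 1  0  0  |  -3 ]
  [ 0  1  0  |  -1 ]
  [ 0  0  1  |   2 ]
Reading off the last column: x = -3, y = -1, z = 2.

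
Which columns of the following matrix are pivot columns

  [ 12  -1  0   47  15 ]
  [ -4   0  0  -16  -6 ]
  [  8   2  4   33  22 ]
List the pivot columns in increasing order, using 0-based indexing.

0, 1, 2

R1 → 1/12·R1
  [  1  -1/12  0  47/12  5/4 ]
  [ -4      0  0    -16   -6 ]
  [  8      2  4     33   22 ]
R2 → R2 + 4·R1
  [ 1  -1/12  0  47/12  5/4 ]
  [ 0   -1/3  0   -1/3   -1 ]
  [ 8      2  4     33   22 ]
R3 → R3 − 8·R1
  [ 1  -1/12  0  47/12  5/4 ]
  [ 0   -1/3  0   -1/3   -1 ]
  [ 0    8/3  4    5/3   12 ]
R2 → -3·R2
  [ 1  -1/12  0  47/12  5/4 ]
  [ 0      1  0      1    3 ]
  [ 0    8/3  4    5/3   12 ]
R3 → R3 − 8/3·R2
  [ 1  -1/12  0  47/12  5/4 ]
  [ 0      1  0      1    3 ]
  [ 0      0  4     -1    4 ]
R3 → 1/4·R3
  [ 1  -1/12  0  47/12  5/4 ]
  [ 0      1  0      1    3 ]
  [ 0      0  1   -1/4    1 ]
R1 → R1 + 1/12·R2
  [ 1  0  0     4  3/2 ]
  [ 0  1  0     1    3 ]
  [ 0  0  1  -1/4    1 ]
Pivot columns are the columns containing a leading 1.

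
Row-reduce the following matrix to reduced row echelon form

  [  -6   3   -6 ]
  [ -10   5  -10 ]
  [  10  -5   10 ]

[[1, -1/2, 1], [0, 0, 0], [0, 0, 0]]

ρ1 := -1/6·ρ1
  [   1  -1/2    1 ]
  [ -10     5  -10 ]
  [  10    -5   10 ]
ρ2 := ρ2 + 10·ρ1
  [  1  -1/2   1 ]
  [  0     0   0 ]
  [ 10    -5  10 ]
ρ3 := ρ3 − 10·ρ1
  [ 1  -1/2  1 ]
  [ 0     0  0 ]
  [ 0     0  0 ]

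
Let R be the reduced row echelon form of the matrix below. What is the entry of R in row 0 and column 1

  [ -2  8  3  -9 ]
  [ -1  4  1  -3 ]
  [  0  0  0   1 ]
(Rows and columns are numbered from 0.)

ρ1 ← -1/2·ρ1
  [  1  -4  -3/2  9/2 ]
  [ -1   4     1   -3 ]
  [  0   0     0    1 ]
ρ2 ← ρ2 + ρ1
  [ 1  -4  -3/2  9/2 ]
  [ 0   0  -1/2  3/2 ]
  [ 0   0     0    1 ]
ρ2 ← -2·ρ2
  [ 1  -4  -3/2  9/2 ]
  [ 0   0     1   -3 ]
  [ 0   0     0    1 ]
ρ2 ← ρ2 + 3·ρ3
  [ 1  -4  -3/2  9/2 ]
  [ 0   0     1    0 ]
  [ 0   0     0    1 ]
ρ1 ← ρ1 − 9/2·ρ3
  [ 1  -4  -3/2  0 ]
  [ 0   0     1  0 ]
  [ 0   0     0  1 ]
ρ1 ← ρ1 + 3/2·ρ2
  [ 1  -4  0  0 ]
  [ 0   0  1  0 ]
  [ 0   0  0  1 ]

-4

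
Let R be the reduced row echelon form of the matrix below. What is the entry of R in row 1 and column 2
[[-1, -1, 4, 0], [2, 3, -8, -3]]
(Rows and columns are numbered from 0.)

Multiply R1 by -1.
  [ 1  1  -4   0 ]
  [ 2  3  -8  -3 ]
Subtract 2 times R1 from R2.
  [ 1  1  -4   0 ]
  [ 0  1   0  -3 ]
Subtract R2 from R1.
  [ 1  0  -4   3 ]
  [ 0  1   0  -3 ]

0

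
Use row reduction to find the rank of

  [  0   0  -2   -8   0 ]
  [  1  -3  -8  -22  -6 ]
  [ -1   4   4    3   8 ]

r1 ↔ r2
r3 := r3 + r1
r2 ↔ r3
r3 := -1/2·r3
r2 := r2 + 4·r3
r1 := r1 + 8·r3
r1 := r1 + 3·r2
The reduced form has 3 nonzero rows.

rank = 3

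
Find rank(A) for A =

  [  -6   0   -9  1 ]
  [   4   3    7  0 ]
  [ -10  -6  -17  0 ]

rank = 3

R1 → -1/6·R1
  [   1   0  3/2  -1/6 ]
  [   4   3    7     0 ]
  [ -10  -6  -17     0 ]
R2 → R2 − 4·R1
  [   1   0  3/2  -1/6 ]
  [   0   3    1   2/3 ]
  [ -10  -6  -17     0 ]
R3 → R3 + 10·R1
  [ 1   0  3/2  -1/6 ]
  [ 0   3    1   2/3 ]
  [ 0  -6   -2  -5/3 ]
R2 → 1/3·R2
  [ 1   0  3/2  -1/6 ]
  [ 0   1  1/3   2/9 ]
  [ 0  -6   -2  -5/3 ]
R3 → R3 + 6·R2
  [ 1  0  3/2  -1/6 ]
  [ 0  1  1/3   2/9 ]
  [ 0  0    0  -1/3 ]
R3 → -3·R3
  [ 1  0  3/2  -1/6 ]
  [ 0  1  1/3   2/9 ]
  [ 0  0    0     1 ]
R2 → R2 − 2/9·R3
  [ 1  0  3/2  -1/6 ]
  [ 0  1  1/3     0 ]
  [ 0  0    0     1 ]
R1 → R1 + 1/6·R3
  [ 1  0  3/2  0 ]
  [ 0  1  1/3  0 ]
  [ 0  0    0  1 ]
The reduced form has 3 nonzero rows.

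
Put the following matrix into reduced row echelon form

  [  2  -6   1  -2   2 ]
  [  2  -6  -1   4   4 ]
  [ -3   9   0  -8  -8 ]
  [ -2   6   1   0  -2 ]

R1 -> 1/2·R1
  [  1  -3  1/2  -1   1 ]
  [  2  -6   -1   4   4 ]
  [ -3   9    0  -8  -8 ]
  [ -2   6    1   0  -2 ]
R2 -> R2 − 2·R1
  [  1  -3  1/2  -1   1 ]
  [  0   0   -2   6   2 ]
  [ -3   9    0  -8  -8 ]
  [ -2   6    1   0  -2 ]
R3 -> R3 + 3·R1
  [  1  -3  1/2   -1   1 ]
  [  0   0   -2    6   2 ]
  [  0   0  3/2  -11  -5 ]
  [ -2   6    1    0  -2 ]
R4 -> R4 + 2·R1
  [ 1  -3  1/2   -1   1 ]
  [ 0   0   -2    6   2 ]
  [ 0   0  3/2  -11  -5 ]
  [ 0   0    2   -2   0 ]
R2 -> -1/2·R2
  [ 1  -3  1/2   -1   1 ]
  [ 0   0    1   -3  -1 ]
  [ 0   0  3/2  -11  -5 ]
  [ 0   0    2   -2   0 ]
R3 -> R3 − 3/2·R2
  [ 1  -3  1/2     -1     1 ]
  [ 0   0    1     -3    -1 ]
  [ 0   0    0  -13/2  -7/2 ]
  [ 0   0    2     -2     0 ]
R4 -> R4 − 2·R2
  [ 1  -3  1/2     -1     1 ]
  [ 0   0    1     -3    -1 ]
  [ 0   0    0  -13/2  -7/2 ]
  [ 0   0    0      4     2 ]
R3 -> -2/13·R3
  [ 1  -3  1/2  -1     1 ]
  [ 0   0    1  -3    -1 ]
  [ 0   0    0   1  7/13 ]
  [ 0   0    0   4     2 ]
R4 -> R4 − 4·R3
  [ 1  -3  1/2  -1      1 ]
  [ 0   0    1  -3     -1 ]
  [ 0   0    0   1   7/13 ]
  [ 0   0    0   0  -2/13 ]
R4 -> -13/2·R4
  [ 1  -3  1/2  -1     1 ]
  [ 0   0    1  -3    -1 ]
  [ 0   0    0   1  7/13 ]
  [ 0   0    0   0     1 ]
R3 -> R3 − 7/13·R4
  [ 1  -3  1/2  -1   1 ]
  [ 0   0    1  -3  -1 ]
  [ 0   0    0   1   0 ]
  [ 0   0    0   0   1 ]
R2 -> R2 + R4
  [ 1  -3  1/2  -1  1 ]
  [ 0   0    1  -3  0 ]
  [ 0   0    0   1  0 ]
  [ 0   0    0   0  1 ]
R1 -> R1 − R4
  [ 1  -3  1/2  -1  0 ]
  [ 0   0    1  -3  0 ]
  [ 0   0    0   1  0 ]
  [ 0   0    0   0  1 ]
R2 -> R2 + 3·R3
  [ 1  -3  1/2  -1  0 ]
  [ 0   0    1   0  0 ]
  [ 0   0    0   1  0 ]
  [ 0   0    0   0  1 ]
R1 -> R1 + R3
  [ 1  -3  1/2  0  0 ]
  [ 0   0    1  0  0 ]
  [ 0   0    0  1  0 ]
  [ 0   0    0  0  1 ]
R1 -> R1 − 1/2·R2
  [ 1  -3  0  0  0 ]
  [ 0   0  1  0  0 ]
  [ 0   0  0  1  0 ]
  [ 0   0  0  0  1 ]

[[1, -3, 0, 0, 0], [0, 0, 1, 0, 0], [0, 0, 0, 1, 0], [0, 0, 0, 0, 1]]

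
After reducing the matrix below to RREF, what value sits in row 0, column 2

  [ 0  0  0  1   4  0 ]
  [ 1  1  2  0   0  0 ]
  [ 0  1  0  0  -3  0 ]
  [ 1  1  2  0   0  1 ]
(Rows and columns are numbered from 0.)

2

R1 <-> R2
  [ 1  1  2  0   0  0 ]
  [ 0  0  0  1   4  0 ]
  [ 0  1  0  0  -3  0 ]
  [ 1  1  2  0   0  1 ]
R4 := R4 − R1
  [ 1  1  2  0   0  0 ]
  [ 0  0  0  1   4  0 ]
  [ 0  1  0  0  -3  0 ]
  [ 0  0  0  0   0  1 ]
R2 <-> R3
  [ 1  1  2  0   0  0 ]
  [ 0  1  0  0  -3  0 ]
  [ 0  0  0  1   4  0 ]
  [ 0  0  0  0   0  1 ]
R1 := R1 − R2
  [ 1  0  2  0   3  0 ]
  [ 0  1  0  0  -3  0 ]
  [ 0  0  0  1   4  0 ]
  [ 0  0  0  0   0  1 ]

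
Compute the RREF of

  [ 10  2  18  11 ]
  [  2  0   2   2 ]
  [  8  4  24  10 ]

[[1, 0, 1, 1], [0, 1, 4, 1/2], [0, 0, 0, 0]]

R1 → 1/10·R1
  [ 1  1/5  9/5  11/10 ]
  [ 2    0    2      2 ]
  [ 8    4   24     10 ]
R2 → R2 − 2·R1
  [ 1   1/5   9/5  11/10 ]
  [ 0  -2/5  -8/5   -1/5 ]
  [ 8     4    24     10 ]
R3 → R3 − 8·R1
  [ 1   1/5   9/5  11/10 ]
  [ 0  -2/5  -8/5   -1/5 ]
  [ 0  12/5  48/5    6/5 ]
R2 → -5/2·R2
  [ 1   1/5   9/5  11/10 ]
  [ 0     1     4    1/2 ]
  [ 0  12/5  48/5    6/5 ]
R3 → R3 − 12/5·R2
  [ 1  1/5  9/5  11/10 ]
  [ 0    1    4    1/2 ]
  [ 0    0    0      0 ]
R1 → R1 − 1/5·R2
  [ 1  0  1    1 ]
  [ 0  1  4  1/2 ]
  [ 0  0  0    0 ]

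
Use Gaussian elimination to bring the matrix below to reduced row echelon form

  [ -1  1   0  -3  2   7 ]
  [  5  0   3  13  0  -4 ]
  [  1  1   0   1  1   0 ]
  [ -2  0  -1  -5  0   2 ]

R1 → -1·R1
  [  1  -1   0   3  -2  -7 ]
  [  5   0   3  13   0  -4 ]
  [  1   1   0   1   1   0 ]
  [ -2   0  -1  -5   0   2 ]
R2 → R2 − 5·R1
  [  1  -1   0   3  -2  -7 ]
  [  0   5   3  -2  10  31 ]
  [  1   1   0   1   1   0 ]
  [ -2   0  -1  -5   0   2 ]
R3 → R3 − R1
  [  1  -1   0   3  -2  -7 ]
  [  0   5   3  -2  10  31 ]
  [  0   2   0  -2   3   7 ]
  [ -2   0  -1  -5   0   2 ]
R4 → R4 + 2·R1
  [ 1  -1   0   3  -2   -7 ]
  [ 0   5   3  -2  10   31 ]
  [ 0   2   0  -2   3    7 ]
  [ 0  -2  -1   1  -4  -12 ]
R2 → 1/5·R2
  [ 1  -1    0     3  -2    -7 ]
  [ 0   1  3/5  -2/5   2  31/5 ]
  [ 0   2    0    -2   3     7 ]
  [ 0  -2   -1     1  -4   -12 ]
R3 → R3 − 2·R2
  [ 1  -1     0     3  -2     -7 ]
  [ 0   1   3/5  -2/5   2   31/5 ]
  [ 0   0  -6/5  -6/5  -1  -27/5 ]
  [ 0  -2    -1     1  -4    -12 ]
R4 → R4 + 2·R2
  [ 1  -1     0     3  -2     -7 ]
  [ 0   1   3/5  -2/5   2   31/5 ]
  [ 0   0  -6/5  -6/5  -1  -27/5 ]
  [ 0   0   1/5   1/5   0    2/5 ]
R3 → -5/6·R3
  [ 1  -1    0     3   -2    -7 ]
  [ 0   1  3/5  -2/5    2  31/5 ]
  [ 0   0    1     1  5/6   9/2 ]
  [ 0   0  1/5   1/5    0   2/5 ]
R4 → R4 − 1/5·R3
  [ 1  -1    0     3    -2    -7 ]
  [ 0   1  3/5  -2/5     2  31/5 ]
  [ 0   0    1     1   5/6   9/2 ]
  [ 0   0    0     0  -1/6  -1/2 ]
R4 → -6·R4
  [ 1  -1    0     3   -2    -7 ]
  [ 0   1  3/5  -2/5    2  31/5 ]
  [ 0   0    1     1  5/6   9/2 ]
  [ 0   0    0     0    1     3 ]
R3 → R3 − 5/6·R4
  [ 1  -1    0     3  -2    -7 ]
  [ 0   1  3/5  -2/5   2  31/5 ]
  [ 0   0    1     1   0     2 ]
  [ 0   0    0     0   1     3 ]
R2 → R2 − 2·R4
  [ 1  -1    0     3  -2   -7 ]
  [ 0   1  3/5  -2/5   0  1/5 ]
  [ 0   0    1     1   0    2 ]
  [ 0   0    0     0   1    3 ]
R1 → R1 + 2·R4
  [ 1  -1    0     3  0   -1 ]
  [ 0   1  3/5  -2/5  0  1/5 ]
  [ 0   0    1     1  0    2 ]
  [ 0   0    0     0  1    3 ]
R2 → R2 − 3/5·R3
  [ 1  -1  0   3  0  -1 ]
  [ 0   1  0  -1  0  -1 ]
  [ 0   0  1   1  0   2 ]
  [ 0   0  0   0  1   3 ]
R1 → R1 + R2
  [ 1  0  0   2  0  -2 ]
  [ 0  1  0  -1  0  -1 ]
  [ 0  0  1   1  0   2 ]
  [ 0  0  0   0  1   3 ]

[[1, 0, 0, 2, 0, -2], [0, 1, 0, -1, 0, -1], [0, 0, 1, 1, 0, 2], [0, 0, 0, 0, 1, 3]]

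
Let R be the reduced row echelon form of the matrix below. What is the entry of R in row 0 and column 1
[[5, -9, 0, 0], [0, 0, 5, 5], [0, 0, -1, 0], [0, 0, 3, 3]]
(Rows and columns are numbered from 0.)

-9/5

R1 -> 1/5·R1
  [ 1  -9/5   0  0 ]
  [ 0     0   5  5 ]
  [ 0     0  -1  0 ]
  [ 0     0   3  3 ]
R2 -> 1/5·R2
  [ 1  -9/5   0  0 ]
  [ 0     0   1  1 ]
  [ 0     0  -1  0 ]
  [ 0     0   3  3 ]
R3 -> R3 + R2
  [ 1  -9/5  0  0 ]
  [ 0     0  1  1 ]
  [ 0     0  0  1 ]
  [ 0     0  3  3 ]
R4 -> R4 − 3·R2
  [ 1  -9/5  0  0 ]
  [ 0     0  1  1 ]
  [ 0     0  0  1 ]
  [ 0     0  0  0 ]
R2 -> R2 − R3
  [ 1  -9/5  0  0 ]
  [ 0     0  1  0 ]
  [ 0     0  0  1 ]
  [ 0     0  0  0 ]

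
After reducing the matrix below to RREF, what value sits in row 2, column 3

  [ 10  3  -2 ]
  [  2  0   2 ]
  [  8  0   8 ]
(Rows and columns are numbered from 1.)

-4

R1 -> 1/10·R1
  [ 1  3/10  -1/5 ]
  [ 2     0     2 ]
  [ 8     0     8 ]
R2 -> R2 − 2·R1
  [ 1  3/10  -1/5 ]
  [ 0  -3/5  12/5 ]
  [ 8     0     8 ]
R3 -> R3 − 8·R1
  [ 1   3/10  -1/5 ]
  [ 0   -3/5  12/5 ]
  [ 0  -12/5  48/5 ]
R2 -> -5/3·R2
  [ 1   3/10  -1/5 ]
  [ 0      1    -4 ]
  [ 0  -12/5  48/5 ]
R3 -> R3 + 12/5·R2
  [ 1  3/10  -1/5 ]
  [ 0     1    -4 ]
  [ 0     0     0 ]
R1 -> R1 − 3/10·R2
  [ 1  0   1 ]
  [ 0  1  -4 ]
  [ 0  0   0 ]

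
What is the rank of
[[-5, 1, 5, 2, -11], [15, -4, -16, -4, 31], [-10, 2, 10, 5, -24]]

rank = 3

r1 := -1/5·r1
r2 := r2 − 15·r1
r3 := r3 + 10·r1
r2 := -1·r2
r2 := r2 + 2·r3
r1 := r1 + 2/5·r3
r1 := r1 + 1/5·r2
The reduced form has 3 nonzero rows.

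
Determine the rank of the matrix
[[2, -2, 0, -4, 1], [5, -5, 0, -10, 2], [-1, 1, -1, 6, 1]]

rank = 3

r1 ← 1/2·r1
  [  1  -1   0   -2  1/2 ]
  [  5  -5   0  -10    2 ]
  [ -1   1  -1    6    1 ]
r2 ← r2 − 5·r1
  [  1  -1   0  -2   1/2 ]
  [  0   0   0   0  -1/2 ]
  [ -1   1  -1   6     1 ]
r3 ← r3 + r1
  [ 1  -1   0  -2   1/2 ]
  [ 0   0   0   0  -1/2 ]
  [ 0   0  -1   4   3/2 ]
r2 <-> r3
  [ 1  -1   0  -2   1/2 ]
  [ 0   0  -1   4   3/2 ]
  [ 0   0   0   0  -1/2 ]
r2 ← -1·r2
  [ 1  -1  0  -2   1/2 ]
  [ 0   0  1  -4  -3/2 ]
  [ 0   0  0   0  -1/2 ]
r3 ← -2·r3
  [ 1  -1  0  -2   1/2 ]
  [ 0   0  1  -4  -3/2 ]
  [ 0   0  0   0     1 ]
r2 ← r2 + 3/2·r3
  [ 1  -1  0  -2  1/2 ]
  [ 0   0  1  -4    0 ]
  [ 0   0  0   0    1 ]
r1 ← r1 − 1/2·r3
  [ 1  -1  0  -2  0 ]
  [ 0   0  1  -4  0 ]
  [ 0   0  0   0  1 ]
The reduced form has 3 nonzero rows.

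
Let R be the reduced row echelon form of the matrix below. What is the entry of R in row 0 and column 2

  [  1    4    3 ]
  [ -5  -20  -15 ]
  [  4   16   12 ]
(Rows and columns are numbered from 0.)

Add 5 times R1 to R2.
  [ 1   4   3 ]
  [ 0   0   0 ]
  [ 4  16  12 ]
Subtract 4 times R1 from R3.
  [ 1  4  3 ]
  [ 0  0  0 ]
  [ 0  0  0 ]

3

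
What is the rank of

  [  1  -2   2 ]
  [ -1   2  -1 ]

rank = 2

R2 := R2 + R1
  [ 1  -2  2 ]
  [ 0   0  1 ]
R1 := R1 − 2·R2
  [ 1  -2  0 ]
  [ 0   0  1 ]
The reduced form has 2 nonzero rows.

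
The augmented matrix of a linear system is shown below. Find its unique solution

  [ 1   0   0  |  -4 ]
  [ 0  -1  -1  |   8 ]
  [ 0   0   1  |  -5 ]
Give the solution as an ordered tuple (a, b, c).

ρ2 -> -1·ρ2
  [ 1  0  0  |  -4 ]
  [ 0  1  1  |  -8 ]
  [ 0  0  1  |  -5 ]
ρ2 -> ρ2 − ρ3
  [ 1  0  0  |  -4 ]
  [ 0  1  0  |  -3 ]
  [ 0  0  1  |  -5 ]
Reading off the last column: a = -4, b = -3, c = -5.

(-4, -3, -5)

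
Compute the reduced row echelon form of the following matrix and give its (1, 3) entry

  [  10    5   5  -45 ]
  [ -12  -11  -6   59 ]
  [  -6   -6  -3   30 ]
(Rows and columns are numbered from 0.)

Multiply r1 by 1/10.
  [   1  1/2  1/2  -9/2 ]
  [ -12  -11   -6    59 ]
  [  -6   -6   -3    30 ]
Add 12 times r1 to r2.
  [  1  1/2  1/2  -9/2 ]
  [  0   -5    0     5 ]
  [ -6   -6   -3    30 ]
Add 6 times r1 to r3.
  [ 1  1/2  1/2  -9/2 ]
  [ 0   -5    0     5 ]
  [ 0   -3    0     3 ]
Multiply r2 by -1/5.
  [ 1  1/2  1/2  -9/2 ]
  [ 0    1    0    -1 ]
  [ 0   -3    0     3 ]
Add 3 times r2 to r3.
  [ 1  1/2  1/2  -9/2 ]
  [ 0    1    0    -1 ]
  [ 0    0    0     0 ]
Subtract 1/2 times r2 from r1.
  [ 1  0  1/2  -4 ]
  [ 0  1    0  -1 ]
  [ 0  0    0   0 ]

-1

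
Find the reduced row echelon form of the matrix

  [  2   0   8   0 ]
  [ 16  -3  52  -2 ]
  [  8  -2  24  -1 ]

[[1, 0, 4, 0], [0, 1, 4, 0], [0, 0, 0, 1]]

r1 → 1/2·r1
  [  1   0   4   0 ]
  [ 16  -3  52  -2 ]
  [  8  -2  24  -1 ]
r2 → r2 − 16·r1
  [ 1   0    4   0 ]
  [ 0  -3  -12  -2 ]
  [ 8  -2   24  -1 ]
r3 → r3 − 8·r1
  [ 1   0    4   0 ]
  [ 0  -3  -12  -2 ]
  [ 0  -2   -8  -1 ]
r2 → -1/3·r2
  [ 1   0   4    0 ]
  [ 0   1   4  2/3 ]
  [ 0  -2  -8   -1 ]
r3 → r3 + 2·r2
  [ 1  0  4    0 ]
  [ 0  1  4  2/3 ]
  [ 0  0  0  1/3 ]
r3 → 3·r3
  [ 1  0  4    0 ]
  [ 0  1  4  2/3 ]
  [ 0  0  0    1 ]
r2 → r2 − 2/3·r3
  [ 1  0  4  0 ]
  [ 0  1  4  0 ]
  [ 0  0  0  1 ]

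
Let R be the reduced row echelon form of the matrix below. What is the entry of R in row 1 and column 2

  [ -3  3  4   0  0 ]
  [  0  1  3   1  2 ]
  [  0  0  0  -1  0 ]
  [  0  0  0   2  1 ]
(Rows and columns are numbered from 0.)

3

Multiply R1 by -1/3.
  [ 1  -1  -4/3   0  0 ]
  [ 0   1     3   1  2 ]
  [ 0   0     0  -1  0 ]
  [ 0   0     0   2  1 ]
Multiply R3 by -1.
  [ 1  -1  -4/3  0  0 ]
  [ 0   1     3  1  2 ]
  [ 0   0     0  1  0 ]
  [ 0   0     0  2  1 ]
Subtract 2 times R3 from R4.
  [ 1  -1  -4/3  0  0 ]
  [ 0   1     3  1  2 ]
  [ 0   0     0  1  0 ]
  [ 0   0     0  0  1 ]
Subtract 2 times R4 from R2.
  [ 1  -1  -4/3  0  0 ]
  [ 0   1     3  1  0 ]
  [ 0   0     0  1  0 ]
  [ 0   0     0  0  1 ]
Subtract R3 from R2.
  [ 1  -1  -4/3  0  0 ]
  [ 0   1     3  0  0 ]
  [ 0   0     0  1  0 ]
  [ 0   0     0  0  1 ]
Add R2 to R1.
  [ 1  0  5/3  0  0 ]
  [ 0  1    3  0  0 ]
  [ 0  0    0  1  0 ]
  [ 0  0    0  0  1 ]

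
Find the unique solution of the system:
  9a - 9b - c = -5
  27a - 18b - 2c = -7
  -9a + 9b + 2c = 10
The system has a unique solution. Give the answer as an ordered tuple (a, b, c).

(1/3, 1/3, 5)

Form the augmented matrix and row-reduce:
  [  9   -9  -1  |  -5 ]
  [ 27  -18  -2  |  -7 ]
  [ -9    9   2  |  10 ]
Multiply r1 by 1/9.
Subtract 27 times r1 from r2.
Add 9 times r1 to r3.
Multiply r2 by 1/9.
Subtract 1/9 times r3 from r2.
Add 1/9 times r3 to r1.
Add r2 to r1.
Reading off the last column: a = 1/3, b = 1/3, c = 5.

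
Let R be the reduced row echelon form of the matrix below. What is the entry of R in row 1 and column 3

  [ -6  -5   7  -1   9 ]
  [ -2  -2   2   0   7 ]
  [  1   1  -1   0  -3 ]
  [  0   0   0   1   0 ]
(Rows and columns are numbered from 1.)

R1 ← -1/6·R1
R2 ← R2 + 2·R1
R3 ← R3 − R1
R2 ← -3·R2
R3 ← R3 − 1/6·R2
R3 <=> R4
R4 ← 2·R4
R2 ← R2 + 12·R4
R1 ← R1 + 3/2·R4
R2 ← R2 + R3
R1 ← R1 − 1/6·R3
R1 ← R1 − 5/6·R2

-2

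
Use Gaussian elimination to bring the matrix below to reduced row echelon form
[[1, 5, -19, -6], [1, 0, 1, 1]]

Subtract ρ1 from ρ2.
  [ 1   5  -19  -6 ]
  [ 0  -5   20   7 ]
Multiply ρ2 by -1/5.
  [ 1  5  -19    -6 ]
  [ 0  1   -4  -7/5 ]
Subtract 5 times ρ2 from ρ1.
  [ 1  0   1     1 ]
  [ 0  1  -4  -7/5 ]

[[1, 0, 1, 1], [0, 1, -4, -7/5]]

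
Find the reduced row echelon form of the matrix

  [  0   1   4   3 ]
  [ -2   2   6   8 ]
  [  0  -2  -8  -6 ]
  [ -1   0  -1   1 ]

r1 <=> r2
  [ -2   2   6   8 ]
  [  0   1   4   3 ]
  [  0  -2  -8  -6 ]
  [ -1   0  -1   1 ]
r1 ← -1/2·r1
  [  1  -1  -3  -4 ]
  [  0   1   4   3 ]
  [  0  -2  -8  -6 ]
  [ -1   0  -1   1 ]
r4 ← r4 + r1
  [ 1  -1  -3  -4 ]
  [ 0   1   4   3 ]
  [ 0  -2  -8  -6 ]
  [ 0  -1  -4  -3 ]
r3 ← r3 + 2·r2
  [ 1  -1  -3  -4 ]
  [ 0   1   4   3 ]
  [ 0   0   0   0 ]
  [ 0  -1  -4  -3 ]
r4 ← r4 + r2
  [ 1  -1  -3  -4 ]
  [ 0   1   4   3 ]
  [ 0   0   0   0 ]
  [ 0   0   0   0 ]
r1 ← r1 + r2
  [ 1  0  1  -1 ]
  [ 0  1  4   3 ]
  [ 0  0  0   0 ]
  [ 0  0  0   0 ]

[[1, 0, 1, -1], [0, 1, 4, 3], [0, 0, 0, 0], [0, 0, 0, 0]]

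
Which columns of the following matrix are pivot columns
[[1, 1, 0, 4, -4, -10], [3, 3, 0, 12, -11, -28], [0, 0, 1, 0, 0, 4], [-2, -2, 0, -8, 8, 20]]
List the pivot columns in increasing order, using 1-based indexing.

R2 -> R2 − 3·R1
R4 -> R4 + 2·R1
R2 <-> R3
R1 -> R1 + 4·R3
Pivot columns are the columns containing a leading 1.

1, 3, 5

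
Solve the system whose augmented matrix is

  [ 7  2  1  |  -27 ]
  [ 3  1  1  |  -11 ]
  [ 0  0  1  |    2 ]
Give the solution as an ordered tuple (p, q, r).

(-3, -4, 2)

ρ1 := 1/7·ρ1
  [ 1  2/7  1/7  |  -27/7 ]
  [ 3    1    1  |    -11 ]
  [ 0    0    1  |      2 ]
ρ2 := ρ2 − 3·ρ1
  [ 1  2/7  1/7  |  -27/7 ]
  [ 0  1/7  4/7  |    4/7 ]
  [ 0    0    1  |      2 ]
ρ2 := 7·ρ2
  [ 1  2/7  1/7  |  -27/7 ]
  [ 0    1    4  |      4 ]
  [ 0    0    1  |      2 ]
ρ2 := ρ2 − 4·ρ3
  [ 1  2/7  1/7  |  -27/7 ]
  [ 0    1    0  |     -4 ]
  [ 0    0    1  |      2 ]
ρ1 := ρ1 − 1/7·ρ3
  [ 1  2/7  0  |  -29/7 ]
  [ 0    1  0  |     -4 ]
  [ 0    0  1  |      2 ]
ρ1 := ρ1 − 2/7·ρ2
  [ 1  0  0  |  -3 ]
  [ 0  1  0  |  -4 ]
  [ 0  0  1  |   2 ]
Reading off the last column: p = -3, q = -4, r = 2.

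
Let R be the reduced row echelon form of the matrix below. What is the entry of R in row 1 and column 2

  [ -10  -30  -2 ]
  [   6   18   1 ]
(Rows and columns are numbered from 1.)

3

Multiply R1 by -1/10.
Subtract 6 times R1 from R2.
Multiply R2 by -5.
Subtract 1/5 times R2 from R1.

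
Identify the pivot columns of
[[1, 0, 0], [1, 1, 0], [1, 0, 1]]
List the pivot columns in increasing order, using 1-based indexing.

1, 2, 3

r2 := r2 − r1
  [ 1  0  0 ]
  [ 0  1  0 ]
  [ 1  0  1 ]
r3 := r3 − r1
  [ 1  0  0 ]
  [ 0  1  0 ]
  [ 0  0  1 ]
Pivot columns are the columns containing a leading 1.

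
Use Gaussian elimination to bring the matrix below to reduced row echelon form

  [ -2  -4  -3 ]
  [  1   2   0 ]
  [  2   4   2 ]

[[1, 2, 0], [0, 0, 1], [0, 0, 0]]

r1 := -1/2·r1
  [ 1  2  3/2 ]
  [ 1  2    0 ]
  [ 2  4    2 ]
r2 := r2 − r1
  [ 1  2   3/2 ]
  [ 0  0  -3/2 ]
  [ 2  4     2 ]
r3 := r3 − 2·r1
  [ 1  2   3/2 ]
  [ 0  0  -3/2 ]
  [ 0  0    -1 ]
r2 := -2/3·r2
  [ 1  2  3/2 ]
  [ 0  0    1 ]
  [ 0  0   -1 ]
r3 := r3 + r2
  [ 1  2  3/2 ]
  [ 0  0    1 ]
  [ 0  0    0 ]
r1 := r1 − 3/2·r2
  [ 1  2  0 ]
  [ 0  0  1 ]
  [ 0  0  0 ]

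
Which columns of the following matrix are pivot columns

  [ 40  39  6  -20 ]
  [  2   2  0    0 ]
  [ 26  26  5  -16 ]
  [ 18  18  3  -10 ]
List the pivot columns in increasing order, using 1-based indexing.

1, 2, 3, 4

R1 ← 1/40·R1
  [  1  39/40  3/20  -1/2 ]
  [  2      2     0     0 ]
  [ 26     26     5   -16 ]
  [ 18     18     3   -10 ]
R2 ← R2 − 2·R1
  [  1  39/40   3/20  -1/2 ]
  [  0   1/20  -3/10     1 ]
  [ 26     26      5   -16 ]
  [ 18     18      3   -10 ]
R3 ← R3 − 26·R1
  [  1  39/40   3/20  -1/2 ]
  [  0   1/20  -3/10     1 ]
  [  0  13/20  11/10    -3 ]
  [ 18     18      3   -10 ]
R4 ← R4 − 18·R1
  [ 1  39/40   3/20  -1/2 ]
  [ 0   1/20  -3/10     1 ]
  [ 0  13/20  11/10    -3 ]
  [ 0   9/20   3/10    -1 ]
R2 ← 20·R2
  [ 1  39/40   3/20  -1/2 ]
  [ 0      1     -6    20 ]
  [ 0  13/20  11/10    -3 ]
  [ 0   9/20   3/10    -1 ]
R3 ← R3 − 13/20·R2
  [ 1  39/40  3/20  -1/2 ]
  [ 0      1    -6    20 ]
  [ 0      0     5   -16 ]
  [ 0   9/20  3/10    -1 ]
R4 ← R4 − 9/20·R2
  [ 1  39/40  3/20  -1/2 ]
  [ 0      1    -6    20 ]
  [ 0      0     5   -16 ]
  [ 0      0     3   -10 ]
R3 ← 1/5·R3
  [ 1  39/40  3/20   -1/2 ]
  [ 0      1    -6     20 ]
  [ 0      0     1  -16/5 ]
  [ 0      0     3    -10 ]
R4 ← R4 − 3·R3
  [ 1  39/40  3/20   -1/2 ]
  [ 0      1    -6     20 ]
  [ 0      0     1  -16/5 ]
  [ 0      0     0   -2/5 ]
R4 ← -5/2·R4
  [ 1  39/40  3/20   -1/2 ]
  [ 0      1    -6     20 ]
  [ 0      0     1  -16/5 ]
  [ 0      0     0      1 ]
R3 ← R3 + 16/5·R4
  [ 1  39/40  3/20  -1/2 ]
  [ 0      1    -6    20 ]
  [ 0      0     1     0 ]
  [ 0      0     0     1 ]
R2 ← R2 − 20·R4
  [ 1  39/40  3/20  -1/2 ]
  [ 0      1    -6     0 ]
  [ 0      0     1     0 ]
  [ 0      0     0     1 ]
R1 ← R1 + 1/2·R4
  [ 1  39/40  3/20  0 ]
  [ 0      1    -6  0 ]
  [ 0      0     1  0 ]
  [ 0      0     0  1 ]
R2 ← R2 + 6·R3
  [ 1  39/40  3/20  0 ]
  [ 0      1     0  0 ]
  [ 0      0     1  0 ]
  [ 0      0     0  1 ]
R1 ← R1 − 3/20·R3
  [ 1  39/40  0  0 ]
  [ 0      1  0  0 ]
  [ 0      0  1  0 ]
  [ 0      0  0  1 ]
R1 ← R1 − 39/40·R2
  [ 1  0  0  0 ]
  [ 0  1  0  0 ]
  [ 0  0  1  0 ]
  [ 0  0  0  1 ]
Pivot columns are the columns containing a leading 1.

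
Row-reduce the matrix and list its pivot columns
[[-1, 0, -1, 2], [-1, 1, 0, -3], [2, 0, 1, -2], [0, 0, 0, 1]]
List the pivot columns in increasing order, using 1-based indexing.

1, 2, 3, 4

R1 := -1·R1
  [  1  0  1  -2 ]
  [ -1  1  0  -3 ]
  [  2  0  1  -2 ]
  [  0  0  0   1 ]
R2 := R2 + R1
  [ 1  0  1  -2 ]
  [ 0  1  1  -5 ]
  [ 2  0  1  -2 ]
  [ 0  0  0   1 ]
R3 := R3 − 2·R1
  [ 1  0   1  -2 ]
  [ 0  1   1  -5 ]
  [ 0  0  -1   2 ]
  [ 0  0   0   1 ]
R3 := -1·R3
  [ 1  0  1  -2 ]
  [ 0  1  1  -5 ]
  [ 0  0  1  -2 ]
  [ 0  0  0   1 ]
R3 := R3 + 2·R4
  [ 1  0  1  -2 ]
  [ 0  1  1  -5 ]
  [ 0  0  1   0 ]
  [ 0  0  0   1 ]
R2 := R2 + 5·R4
  [ 1  0  1  -2 ]
  [ 0  1  1   0 ]
  [ 0  0  1   0 ]
  [ 0  0  0   1 ]
R1 := R1 + 2·R4
  [ 1  0  1  0 ]
  [ 0  1  1  0 ]
  [ 0  0  1  0 ]
  [ 0  0  0  1 ]
R2 := R2 − R3
  [ 1  0  1  0 ]
  [ 0  1  0  0 ]
  [ 0  0  1  0 ]
  [ 0  0  0  1 ]
R1 := R1 − R3
  [ 1  0  0  0 ]
  [ 0  1  0  0 ]
  [ 0  0  1  0 ]
  [ 0  0  0  1 ]
Pivot columns are the columns containing a leading 1.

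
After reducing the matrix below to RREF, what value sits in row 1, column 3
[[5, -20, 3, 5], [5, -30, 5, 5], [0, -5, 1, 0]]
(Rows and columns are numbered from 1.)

r1 := 1/5·r1
  [ 1   -4  3/5  1 ]
  [ 5  -30    5  5 ]
  [ 0   -5    1  0 ]
r2 := r2 − 5·r1
  [ 1   -4  3/5  1 ]
  [ 0  -10    2  0 ]
  [ 0   -5    1  0 ]
r2 := -1/10·r2
  [ 1  -4   3/5  1 ]
  [ 0   1  -1/5  0 ]
  [ 0  -5     1  0 ]
r3 := r3 + 5·r2
  [ 1  -4   3/5  1 ]
  [ 0   1  -1/5  0 ]
  [ 0   0     0  0 ]
r1 := r1 + 4·r2
  [ 1  0  -1/5  1 ]
  [ 0  1  -1/5  0 ]
  [ 0  0     0  0 ]

-1/5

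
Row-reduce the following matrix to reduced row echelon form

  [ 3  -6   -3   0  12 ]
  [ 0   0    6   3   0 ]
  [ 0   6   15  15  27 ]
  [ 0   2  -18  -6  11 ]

ρ1 → 1/3·ρ1
  [ 1  -2   -1   0   4 ]
  [ 0   0    6   3   0 ]
  [ 0   6   15  15  27 ]
  [ 0   2  -18  -6  11 ]
ρ2 <-> ρ3
  [ 1  -2   -1   0   4 ]
  [ 0   6   15  15  27 ]
  [ 0   0    6   3   0 ]
  [ 0   2  -18  -6  11 ]
ρ2 → 1/6·ρ2
  [ 1  -2   -1    0    4 ]
  [ 0   1  5/2  5/2  9/2 ]
  [ 0   0    6    3    0 ]
  [ 0   2  -18   -6   11 ]
ρ4 → ρ4 − 2·ρ2
  [ 1  -2   -1    0    4 ]
  [ 0   1  5/2  5/2  9/2 ]
  [ 0   0    6    3    0 ]
  [ 0   0  -23  -11    2 ]
ρ3 → 1/6·ρ3
  [ 1  -2   -1    0    4 ]
  [ 0   1  5/2  5/2  9/2 ]
  [ 0   0    1  1/2    0 ]
  [ 0   0  -23  -11    2 ]
ρ4 → ρ4 + 23·ρ3
  [ 1  -2   -1    0    4 ]
  [ 0   1  5/2  5/2  9/2 ]
  [ 0   0    1  1/2    0 ]
  [ 0   0    0  1/2    2 ]
ρ4 → 2·ρ4
  [ 1  -2   -1    0    4 ]
  [ 0   1  5/2  5/2  9/2 ]
  [ 0   0    1  1/2    0 ]
  [ 0   0    0    1    4 ]
ρ3 → ρ3 − 1/2·ρ4
  [ 1  -2   -1    0    4 ]
  [ 0   1  5/2  5/2  9/2 ]
  [ 0   0    1    0   -2 ]
  [ 0   0    0    1    4 ]
ρ2 → ρ2 − 5/2·ρ4
  [ 1  -2   -1  0      4 ]
  [ 0   1  5/2  0  -11/2 ]
  [ 0   0    1  0     -2 ]
  [ 0   0    0  1      4 ]
ρ2 → ρ2 − 5/2·ρ3
  [ 1  -2  -1  0     4 ]
  [ 0   1   0  0  -1/2 ]
  [ 0   0   1  0    -2 ]
  [ 0   0   0  1     4 ]
ρ1 → ρ1 + ρ3
  [ 1  -2  0  0     2 ]
  [ 0   1  0  0  -1/2 ]
  [ 0   0  1  0    -2 ]
  [ 0   0  0  1     4 ]
ρ1 → ρ1 + 2·ρ2
  [ 1  0  0  0     1 ]
  [ 0  1  0  0  -1/2 ]
  [ 0  0  1  0    -2 ]
  [ 0  0  0  1     4 ]

[[1, 0, 0, 0, 1], [0, 1, 0, 0, -1/2], [0, 0, 1, 0, -2], [0, 0, 0, 1, 4]]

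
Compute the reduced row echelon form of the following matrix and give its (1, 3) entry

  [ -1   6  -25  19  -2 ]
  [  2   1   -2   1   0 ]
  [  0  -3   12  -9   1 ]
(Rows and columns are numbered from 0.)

3

Multiply R1 by -1.
  [ 1  -6  25  -19  2 ]
  [ 2   1  -2    1  0 ]
  [ 0  -3  12   -9  1 ]
Subtract 2 times R1 from R2.
  [ 1  -6   25  -19   2 ]
  [ 0  13  -52   39  -4 ]
  [ 0  -3   12   -9   1 ]
Multiply R2 by 1/13.
  [ 1  -6  25  -19      2 ]
  [ 0   1  -4    3  -4/13 ]
  [ 0  -3  12   -9      1 ]
Add 3 times R2 to R3.
  [ 1  -6  25  -19      2 ]
  [ 0   1  -4    3  -4/13 ]
  [ 0   0   0    0   1/13 ]
Multiply R3 by 13.
  [ 1  -6  25  -19      2 ]
  [ 0   1  -4    3  -4/13 ]
  [ 0   0   0    0      1 ]
Add 4/13 times R3 to R2.
  [ 1  -6  25  -19  2 ]
  [ 0   1  -4    3  0 ]
  [ 0   0   0    0  1 ]
Subtract 2 times R3 from R1.
  [ 1  -6  25  -19  0 ]
  [ 0   1  -4    3  0 ]
  [ 0   0   0    0  1 ]
Add 6 times R2 to R1.
  [ 1  0   1  -1  0 ]
  [ 0  1  -4   3  0 ]
  [ 0  0   0   0  1 ]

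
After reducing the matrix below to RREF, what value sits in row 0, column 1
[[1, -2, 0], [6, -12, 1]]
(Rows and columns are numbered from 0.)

-2

Subtract 6 times r1 from r2.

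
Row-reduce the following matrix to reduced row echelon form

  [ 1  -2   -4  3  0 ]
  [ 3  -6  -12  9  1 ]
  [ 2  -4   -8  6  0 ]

[[1, -2, -4, 3, 0], [0, 0, 0, 0, 1], [0, 0, 0, 0, 0]]

R2 ← R2 − 3·R1
  [ 1  -2  -4  3  0 ]
  [ 0   0   0  0  1 ]
  [ 2  -4  -8  6  0 ]
R3 ← R3 − 2·R1
  [ 1  -2  -4  3  0 ]
  [ 0   0   0  0  1 ]
  [ 0   0   0  0  0 ]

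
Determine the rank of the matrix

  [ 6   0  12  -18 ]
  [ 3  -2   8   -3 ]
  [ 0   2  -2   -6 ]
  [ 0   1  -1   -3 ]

rank = 2

Multiply R1 by 1/6.
  [ 1   0   2  -3 ]
  [ 3  -2   8  -3 ]
  [ 0   2  -2  -6 ]
  [ 0   1  -1  -3 ]
Subtract 3 times R1 from R2.
  [ 1   0   2  -3 ]
  [ 0  -2   2   6 ]
  [ 0   2  -2  -6 ]
  [ 0   1  -1  -3 ]
Multiply R2 by -1/2.
  [ 1  0   2  -3 ]
  [ 0  1  -1  -3 ]
  [ 0  2  -2  -6 ]
  [ 0  1  -1  -3 ]
Subtract 2 times R2 from R3.
  [ 1  0   2  -3 ]
  [ 0  1  -1  -3 ]
  [ 0  0   0   0 ]
  [ 0  1  -1  -3 ]
Subtract R2 from R4.
  [ 1  0   2  -3 ]
  [ 0  1  -1  -3 ]
  [ 0  0   0   0 ]
  [ 0  0   0   0 ]
The reduced form has 2 nonzero rows.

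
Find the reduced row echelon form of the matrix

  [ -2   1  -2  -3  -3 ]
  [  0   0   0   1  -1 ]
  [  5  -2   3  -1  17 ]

r1 ← -1/2·r1
r3 ← r3 − 5·r1
r2 <-> r3
r2 ← 2·r2
r2 ← r2 + 17·r3
r1 ← r1 − 3/2·r3
r1 ← r1 + 1/2·r2

[[1, 0, -1, 0, 4], [0, 1, -4, 0, 2], [0, 0, 0, 1, -1]]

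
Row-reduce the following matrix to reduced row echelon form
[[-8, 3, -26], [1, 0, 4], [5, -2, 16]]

[[1, 0, 4], [0, 1, 2], [0, 0, 0]]

R1 := -1/8·R1
  [ 1  -3/8  13/4 ]
  [ 1     0     4 ]
  [ 5    -2    16 ]
R2 := R2 − R1
  [ 1  -3/8  13/4 ]
  [ 0   3/8   3/4 ]
  [ 5    -2    16 ]
R3 := R3 − 5·R1
  [ 1  -3/8  13/4 ]
  [ 0   3/8   3/4 ]
  [ 0  -1/8  -1/4 ]
R2 := 8/3·R2
  [ 1  -3/8  13/4 ]
  [ 0     1     2 ]
  [ 0  -1/8  -1/4 ]
R3 := R3 + 1/8·R2
  [ 1  -3/8  13/4 ]
  [ 0     1     2 ]
  [ 0     0     0 ]
R1 := R1 + 3/8·R2
  [ 1  0  4 ]
  [ 0  1  2 ]
  [ 0  0  0 ]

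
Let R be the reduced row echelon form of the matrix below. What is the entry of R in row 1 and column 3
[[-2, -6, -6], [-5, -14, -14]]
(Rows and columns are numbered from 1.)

0

Multiply R1 by -1/2.
Add 5 times R1 to R2.
Subtract 3 times R2 from R1.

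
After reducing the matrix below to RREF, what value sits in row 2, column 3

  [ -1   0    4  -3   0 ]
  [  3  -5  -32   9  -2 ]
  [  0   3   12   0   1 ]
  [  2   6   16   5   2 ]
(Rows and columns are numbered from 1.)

4

Multiply ρ1 by -1.
  [ 1   0   -4  3   0 ]
  [ 3  -5  -32  9  -2 ]
  [ 0   3   12  0   1 ]
  [ 2   6   16  5   2 ]
Subtract 3 times ρ1 from ρ2.
  [ 1   0   -4  3   0 ]
  [ 0  -5  -20  0  -2 ]
  [ 0   3   12  0   1 ]
  [ 2   6   16  5   2 ]
Subtract 2 times ρ1 from ρ4.
  [ 1   0   -4   3   0 ]
  [ 0  -5  -20   0  -2 ]
  [ 0   3   12   0   1 ]
  [ 0   6   24  -1   2 ]
Multiply ρ2 by -1/5.
  [ 1  0  -4   3    0 ]
  [ 0  1   4   0  2/5 ]
  [ 0  3  12   0    1 ]
  [ 0  6  24  -1    2 ]
Subtract 3 times ρ2 from ρ3.
  [ 1  0  -4   3     0 ]
  [ 0  1   4   0   2/5 ]
  [ 0  0   0   0  -1/5 ]
  [ 0  6  24  -1     2 ]
Subtract 6 times ρ2 from ρ4.
  [ 1  0  -4   3     0 ]
  [ 0  1   4   0   2/5 ]
  [ 0  0   0   0  -1/5 ]
  [ 0  0   0  -1  -2/5 ]
Swap ρ3 and ρ4.
  [ 1  0  -4   3     0 ]
  [ 0  1   4   0   2/5 ]
  [ 0  0   0  -1  -2/5 ]
  [ 0  0   0   0  -1/5 ]
Multiply ρ3 by -1.
  [ 1  0  -4  3     0 ]
  [ 0  1   4  0   2/5 ]
  [ 0  0   0  1   2/5 ]
  [ 0  0   0  0  -1/5 ]
Multiply ρ4 by -5.
  [ 1  0  -4  3    0 ]
  [ 0  1   4  0  2/5 ]
  [ 0  0   0  1  2/5 ]
  [ 0  0   0  0    1 ]
Subtract 2/5 times ρ4 from ρ3.
  [ 1  0  -4  3    0 ]
  [ 0  1   4  0  2/5 ]
  [ 0  0   0  1    0 ]
  [ 0  0   0  0    1 ]
Subtract 2/5 times ρ4 from ρ2.
  [ 1  0  -4  3  0 ]
  [ 0  1   4  0  0 ]
  [ 0  0   0  1  0 ]
  [ 0  0   0  0  1 ]
Subtract 3 times ρ3 from ρ1.
  [ 1  0  -4  0  0 ]
  [ 0  1   4  0  0 ]
  [ 0  0   0  1  0 ]
  [ 0  0   0  0  1 ]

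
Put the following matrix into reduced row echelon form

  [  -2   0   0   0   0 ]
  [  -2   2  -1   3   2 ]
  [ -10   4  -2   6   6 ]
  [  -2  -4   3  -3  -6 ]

R1 -> -1/2·R1
  [   1   0   0   0   0 ]
  [  -2   2  -1   3   2 ]
  [ -10   4  -2   6   6 ]
  [  -2  -4   3  -3  -6 ]
R2 -> R2 + 2·R1
  [   1   0   0   0   0 ]
  [   0   2  -1   3   2 ]
  [ -10   4  -2   6   6 ]
  [  -2  -4   3  -3  -6 ]
R3 -> R3 + 10·R1
  [  1   0   0   0   0 ]
  [  0   2  -1   3   2 ]
  [  0   4  -2   6   6 ]
  [ -2  -4   3  -3  -6 ]
R4 -> R4 + 2·R1
  [ 1   0   0   0   0 ]
  [ 0   2  -1   3   2 ]
  [ 0   4  -2   6   6 ]
  [ 0  -4   3  -3  -6 ]
R2 -> 1/2·R2
  [ 1   0     0    0   0 ]
  [ 0   1  -1/2  3/2   1 ]
  [ 0   4    -2    6   6 ]
  [ 0  -4     3   -3  -6 ]
R3 -> R3 − 4·R2
  [ 1   0     0    0   0 ]
  [ 0   1  -1/2  3/2   1 ]
  [ 0   0     0    0   2 ]
  [ 0  -4     3   -3  -6 ]
R4 -> R4 + 4·R2
  [ 1  0     0    0   0 ]
  [ 0  1  -1/2  3/2   1 ]
  [ 0  0     0    0   2 ]
  [ 0  0     1    3  -2 ]
R3 <-> R4
  [ 1  0     0    0   0 ]
  [ 0  1  -1/2  3/2   1 ]
  [ 0  0     1    3  -2 ]
  [ 0  0     0    0   2 ]
R4 -> 1/2·R4
  [ 1  0     0    0   0 ]
  [ 0  1  -1/2  3/2   1 ]
  [ 0  0     1    3  -2 ]
  [ 0  0     0    0   1 ]
R3 -> R3 + 2·R4
  [ 1  0     0    0  0 ]
  [ 0  1  -1/2  3/2  1 ]
  [ 0  0     1    3  0 ]
  [ 0  0     0    0  1 ]
R2 -> R2 − R4
  [ 1  0     0    0  0 ]
  [ 0  1  -1/2  3/2  0 ]
  [ 0  0     1    3  0 ]
  [ 0  0     0    0  1 ]
R2 -> R2 + 1/2·R3
  [ 1  0  0  0  0 ]
  [ 0  1  0  3  0 ]
  [ 0  0  1  3  0 ]
  [ 0  0  0  0  1 ]

[[1, 0, 0, 0, 0], [0, 1, 0, 3, 0], [0, 0, 1, 3, 0], [0, 0, 0, 0, 1]]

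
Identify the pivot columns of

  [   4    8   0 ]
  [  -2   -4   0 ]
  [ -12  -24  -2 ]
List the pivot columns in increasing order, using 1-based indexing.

R1 -> 1/4·R1
R2 -> R2 + 2·R1
R3 -> R3 + 12·R1
R2 <-> R3
R2 -> -1/2·R2
Pivot columns are the columns containing a leading 1.

1, 3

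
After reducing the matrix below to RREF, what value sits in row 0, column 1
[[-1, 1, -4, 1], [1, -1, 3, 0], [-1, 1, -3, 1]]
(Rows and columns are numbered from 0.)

-1

ρ1 ← -1·ρ1
  [  1  -1   4  -1 ]
  [  1  -1   3   0 ]
  [ -1   1  -3   1 ]
ρ2 ← ρ2 − ρ1
  [  1  -1   4  -1 ]
  [  0   0  -1   1 ]
  [ -1   1  -3   1 ]
ρ3 ← ρ3 + ρ1
  [ 1  -1   4  -1 ]
  [ 0   0  -1   1 ]
  [ 0   0   1   0 ]
ρ2 ← -1·ρ2
  [ 1  -1  4  -1 ]
  [ 0   0  1  -1 ]
  [ 0   0  1   0 ]
ρ3 ← ρ3 − ρ2
  [ 1  -1  4  -1 ]
  [ 0   0  1  -1 ]
  [ 0   0  0   1 ]
ρ2 ← ρ2 + ρ3
  [ 1  -1  4  -1 ]
  [ 0   0  1   0 ]
  [ 0   0  0   1 ]
ρ1 ← ρ1 + ρ3
  [ 1  -1  4  0 ]
  [ 0   0  1  0 ]
  [ 0   0  0  1 ]
ρ1 ← ρ1 − 4·ρ2
  [ 1  -1  0  0 ]
  [ 0   0  1  0 ]
  [ 0   0  0  1 ]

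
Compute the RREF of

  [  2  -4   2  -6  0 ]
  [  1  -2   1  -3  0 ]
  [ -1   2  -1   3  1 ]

[[1, -2, 1, -3, 0], [0, 0, 0, 0, 1], [0, 0, 0, 0, 0]]

Multiply r1 by 1/2.
  [  1  -2   1  -3  0 ]
  [  1  -2   1  -3  0 ]
  [ -1   2  -1   3  1 ]
Subtract r1 from r2.
  [  1  -2   1  -3  0 ]
  [  0   0   0   0  0 ]
  [ -1   2  -1   3  1 ]
Add r1 to r3.
  [ 1  -2  1  -3  0 ]
  [ 0   0  0   0  0 ]
  [ 0   0  0   0  1 ]
Swap r2 and r3.
  [ 1  -2  1  -3  0 ]
  [ 0   0  0   0  1 ]
  [ 0   0  0   0  0 ]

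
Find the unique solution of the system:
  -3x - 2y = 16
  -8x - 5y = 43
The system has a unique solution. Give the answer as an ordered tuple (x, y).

(-6, 1)

Form the augmented matrix and row-reduce:
  [ -3  -2  |  16 ]
  [ -8  -5  |  43 ]
r1 -> -1/3·r1
r2 -> r2 + 8·r1
r2 -> 3·r2
r1 -> r1 − 2/3·r2
Reading off the last column: x = -6, y = 1.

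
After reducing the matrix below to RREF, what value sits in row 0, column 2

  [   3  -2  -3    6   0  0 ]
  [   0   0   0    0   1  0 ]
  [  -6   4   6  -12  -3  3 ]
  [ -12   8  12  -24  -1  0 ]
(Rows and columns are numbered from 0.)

R1 := 1/3·R1
  [   1  -2/3  -1    2   0  0 ]
  [   0     0   0    0   1  0 ]
  [  -6     4   6  -12  -3  3 ]
  [ -12     8  12  -24  -1  0 ]
R3 := R3 + 6·R1
  [   1  -2/3  -1    2   0  0 ]
  [   0     0   0    0   1  0 ]
  [   0     0   0    0  -3  3 ]
  [ -12     8  12  -24  -1  0 ]
R4 := R4 + 12·R1
  [ 1  -2/3  -1  2   0  0 ]
  [ 0     0   0  0   1  0 ]
  [ 0     0   0  0  -3  3 ]
  [ 0     0   0  0  -1  0 ]
R3 := R3 + 3·R2
  [ 1  -2/3  -1  2   0  0 ]
  [ 0     0   0  0   1  0 ]
  [ 0     0   0  0   0  3 ]
  [ 0     0   0  0  -1  0 ]
R4 := R4 + R2
  [ 1  -2/3  -1  2  0  0 ]
  [ 0     0   0  0  1  0 ]
  [ 0     0   0  0  0  3 ]
  [ 0     0   0  0  0  0 ]
R3 := 1/3·R3
  [ 1  -2/3  -1  2  0  0 ]
  [ 0     0   0  0  1  0 ]
  [ 0     0   0  0  0  1 ]
  [ 0     0   0  0  0  0 ]

-1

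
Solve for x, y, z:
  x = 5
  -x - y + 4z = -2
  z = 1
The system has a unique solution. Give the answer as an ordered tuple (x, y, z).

Form the augmented matrix and row-reduce:
  [  1   0  0  |   5 ]
  [ -1  -1  4  |  -2 ]
  [  0   0  1  |   1 ]
ρ2 → ρ2 + ρ1
  [ 1   0  0  |  5 ]
  [ 0  -1  4  |  3 ]
  [ 0   0  1  |  1 ]
ρ2 → -1·ρ2
  [ 1  0   0  |   5 ]
  [ 0  1  -4  |  -3 ]
  [ 0  0   1  |   1 ]
ρ2 → ρ2 + 4·ρ3
  [ 1  0  0  |  5 ]
  [ 0  1  0  |  1 ]
  [ 0  0  1  |  1 ]
Reading off the last column: x = 5, y = 1, z = 1.

(5, 1, 1)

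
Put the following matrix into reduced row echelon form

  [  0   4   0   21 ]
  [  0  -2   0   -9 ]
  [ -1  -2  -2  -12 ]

[[1, 0, 2, 0], [0, 1, 0, 0], [0, 0, 0, 1]]

ρ1 ↔ ρ3
  [ -1  -2  -2  -12 ]
  [  0  -2   0   -9 ]
  [  0   4   0   21 ]
ρ1 ← -1·ρ1
  [ 1   2  2  12 ]
  [ 0  -2  0  -9 ]
  [ 0   4  0  21 ]
ρ2 ← -1/2·ρ2
  [ 1  2  2   12 ]
  [ 0  1  0  9/2 ]
  [ 0  4  0   21 ]
ρ3 ← ρ3 − 4·ρ2
  [ 1  2  2   12 ]
  [ 0  1  0  9/2 ]
  [ 0  0  0    3 ]
ρ3 ← 1/3·ρ3
  [ 1  2  2   12 ]
  [ 0  1  0  9/2 ]
  [ 0  0  0    1 ]
ρ2 ← ρ2 − 9/2·ρ3
  [ 1  2  2  12 ]
  [ 0  1  0   0 ]
  [ 0  0  0   1 ]
ρ1 ← ρ1 − 12·ρ3
  [ 1  2  2  0 ]
  [ 0  1  0  0 ]
  [ 0  0  0  1 ]
ρ1 ← ρ1 − 2·ρ2
  [ 1  0  2  0 ]
  [ 0  1  0  0 ]
  [ 0  0  0  1 ]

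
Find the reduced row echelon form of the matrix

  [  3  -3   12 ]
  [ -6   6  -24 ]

R1 -> 1/3·R1
  [  1  -1    4 ]
  [ -6   6  -24 ]
R2 -> R2 + 6·R1
  [ 1  -1  4 ]
  [ 0   0  0 ]

[[1, -1, 4], [0, 0, 0]]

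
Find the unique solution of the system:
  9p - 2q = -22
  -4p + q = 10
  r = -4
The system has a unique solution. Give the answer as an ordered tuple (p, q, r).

Form the augmented matrix and row-reduce:
  [  9  -2  0  |  -22 ]
  [ -4   1  0  |   10 ]
  [  0   0  1  |   -4 ]
R1 := 1/9·R1
  [  1  -2/9  0  |  -22/9 ]
  [ -4     1  0  |     10 ]
  [  0     0  1  |     -4 ]
R2 := R2 + 4·R1
  [ 1  -2/9  0  |  -22/9 ]
  [ 0   1/9  0  |    2/9 ]
  [ 0     0  1  |     -4 ]
R2 := 9·R2
  [ 1  -2/9  0  |  -22/9 ]
  [ 0     1  0  |      2 ]
  [ 0     0  1  |     -4 ]
R1 := R1 + 2/9·R2
  [ 1  0  0  |  -2 ]
  [ 0  1  0  |   2 ]
  [ 0  0  1  |  -4 ]
Reading off the last column: p = -2, q = 2, r = -4.

(-2, 2, -4)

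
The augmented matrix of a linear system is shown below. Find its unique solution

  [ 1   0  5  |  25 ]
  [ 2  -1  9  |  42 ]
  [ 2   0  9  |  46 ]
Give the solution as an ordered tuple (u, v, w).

ρ2 -> ρ2 − 2·ρ1
  [ 1   0   5  |  25 ]
  [ 0  -1  -1  |  -8 ]
  [ 2   0   9  |  46 ]
ρ3 -> ρ3 − 2·ρ1
  [ 1   0   5  |  25 ]
  [ 0  -1  -1  |  -8 ]
  [ 0   0  -1  |  -4 ]
ρ2 -> -1·ρ2
  [ 1  0   5  |  25 ]
  [ 0  1   1  |   8 ]
  [ 0  0  -1  |  -4 ]
ρ3 -> -1·ρ3
  [ 1  0  5  |  25 ]
  [ 0  1  1  |   8 ]
  [ 0  0  1  |   4 ]
ρ2 -> ρ2 − ρ3
  [ 1  0  5  |  25 ]
  [ 0  1  0  |   4 ]
  [ 0  0  1  |   4 ]
ρ1 -> ρ1 − 5·ρ3
  [ 1  0  0  |  5 ]
  [ 0  1  0  |  4 ]
  [ 0  0  1  |  4 ]
Reading off the last column: u = 5, v = 4, w = 4.

(5, 4, 4)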